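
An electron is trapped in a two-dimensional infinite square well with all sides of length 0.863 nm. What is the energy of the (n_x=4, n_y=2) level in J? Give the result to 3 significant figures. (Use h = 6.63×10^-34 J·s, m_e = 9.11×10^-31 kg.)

For a 2D rectangular well E = (h²/8m_e)·Σ n_i²/L_i² = (6.63×10^-34)²/(8·9.11×10^-31) · [4²/(0.863 nm)² + 2²/(0.863 nm)²].
Evaluating gives E = 1.62×10^-18 J.

E = 1.62×10^-18 J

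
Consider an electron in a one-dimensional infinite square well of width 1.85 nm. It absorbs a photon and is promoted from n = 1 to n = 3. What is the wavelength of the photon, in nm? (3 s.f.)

E_1 = h²/(8m_eL²) = 1.760×10^-20 J, so ΔE = (3² − 1²)E_1 = 1.408×10^-19 J.
λ = hc/ΔE = (6.626×10^-34·2.998×10^8)/1.408×10^-19 = 1.41×10^-6 m = 1.41×10^3 nm.

λ = 1.41×10^3 nm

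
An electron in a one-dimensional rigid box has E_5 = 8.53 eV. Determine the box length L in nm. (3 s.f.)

L = 1.05 nm

From E_n = n²h²/(8m_eL²), L = n·h/√(8m_eE_n).
E_5 = 8.53 eV = 1.367×10^-18 J, so L = 5·6.626×10^-34/√(8·9.109×10^-31·1.367×10^-18) = 1.05×10^-9 m = 1.05 nm.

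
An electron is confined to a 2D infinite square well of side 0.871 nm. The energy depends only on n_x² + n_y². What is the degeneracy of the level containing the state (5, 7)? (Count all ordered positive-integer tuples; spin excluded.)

degeneracy = 2

The level has n_x² + n_y² = 74. The ordered positive-integer solutions are (5, 7), (7, 5).
That gives 2 states.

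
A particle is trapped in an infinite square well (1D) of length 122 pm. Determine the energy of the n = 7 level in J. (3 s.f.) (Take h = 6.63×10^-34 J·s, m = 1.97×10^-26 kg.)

For an infinite well E_n = n²h²/(8mL²), so E_1 = h²/(8mL²) = (6.63×10^-34)²/(8·1.97×10^-26·(1.22×10^-10 m)²) = 1.874×10^-22 J.
Then E_7 = 7²·E_1 = 49·1.874×10^-22 J = 9.18×10^-21 J.

E_7 = 9.18×10^-21 J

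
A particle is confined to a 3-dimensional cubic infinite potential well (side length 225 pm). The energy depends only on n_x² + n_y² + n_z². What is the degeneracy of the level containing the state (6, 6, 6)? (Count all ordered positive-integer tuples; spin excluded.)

degeneracy = 4

The level has n_x² + n_y² + n_z² = 108. The ordered positive-integer solutions are (2, 2, 10), (2, 10, 2), (6, 6, 6), (10, 2, 2).
That gives 4 states.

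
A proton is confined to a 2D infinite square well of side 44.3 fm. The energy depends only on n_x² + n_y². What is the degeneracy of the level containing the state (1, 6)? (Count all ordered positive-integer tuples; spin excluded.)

degeneracy = 2

The level has n_x² + n_y² = 37. The ordered positive-integer solutions are (1, 6), (6, 1).
That gives 2 states.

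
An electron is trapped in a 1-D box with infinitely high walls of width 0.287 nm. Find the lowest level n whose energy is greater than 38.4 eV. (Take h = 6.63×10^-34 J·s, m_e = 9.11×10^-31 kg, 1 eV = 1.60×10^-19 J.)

n = 3

E_1 = h²/(8m_eL²) = 7.322×10^-19 J = 4.576 eV.
Need n² > 38.4/4.576 = 8.392, i.e. n > 2.897.
The smallest integer satisfying this is n = 3.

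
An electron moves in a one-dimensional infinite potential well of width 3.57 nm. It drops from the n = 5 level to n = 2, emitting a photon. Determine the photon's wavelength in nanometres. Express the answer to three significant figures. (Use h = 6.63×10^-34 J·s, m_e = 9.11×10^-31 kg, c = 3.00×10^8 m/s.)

E_1 = h²/(8m_eL²) = 4.732×10^-21 J, so ΔE = (5² − 2²)E_1 = 9.937×10^-20 J.
λ = hc/ΔE = (6.63×10^-34·3.00×10^8)/9.937×10^-20 = 2.00×10^-6 m = 2.00×10^3 nm.

λ = 2.00×10^3 nm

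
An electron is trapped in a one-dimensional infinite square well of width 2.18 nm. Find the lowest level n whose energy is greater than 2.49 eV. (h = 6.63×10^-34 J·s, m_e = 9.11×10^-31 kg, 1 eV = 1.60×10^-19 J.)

E_1 = h²/(8m_eL²) = 1.269×10^-20 J = 0.07931 eV.
Need n² > 2.49/0.07931 = 31.40, i.e. n > 5.604.
The smallest integer satisfying this is n = 6.

n = 6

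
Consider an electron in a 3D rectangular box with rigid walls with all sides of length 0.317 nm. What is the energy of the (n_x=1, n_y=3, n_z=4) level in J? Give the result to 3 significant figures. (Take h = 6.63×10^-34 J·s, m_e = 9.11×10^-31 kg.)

E = 1.56×10^-17 J

For a 3D rectangular well E = (h²/8m_e)·Σ n_i²/L_i² = (6.63×10^-34)²/(8·9.11×10^-31) · [1²/(0.317 nm)² + 3²/(0.317 nm)² + 4²/(0.317 nm)²].
Evaluating gives E = 1.56×10^-17 J.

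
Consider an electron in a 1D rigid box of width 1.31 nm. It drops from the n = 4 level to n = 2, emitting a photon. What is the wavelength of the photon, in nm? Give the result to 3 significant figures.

E_1 = h²/(8m_eL²) = 3.511×10^-20 J, so ΔE = (4² − 2²)E_1 = 4.213×10^-19 J.
λ = hc/ΔE = (6.626×10^-34·2.998×10^8)/4.213×10^-19 = 4.72×10^-7 m = 472 nm.

λ = 472 nm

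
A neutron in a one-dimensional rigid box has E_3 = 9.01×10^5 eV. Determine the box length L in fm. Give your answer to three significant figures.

From E_n = n²h²/(8m_nL²), L = n·h/√(8m_nE_n).
E_3 = 9.01×10^5 eV = 1.443×10^-13 J, so L = 3·6.626×10^-34/√(8·1.675×10^-27·1.443×10^-13) = 4.52×10^-14 m = 45.2 fm.

L = 45.2 fm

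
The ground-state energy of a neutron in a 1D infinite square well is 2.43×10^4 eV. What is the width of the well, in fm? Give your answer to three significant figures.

L = 91.7 fm

From E_n = n²h²/(8m_nL²), L = n·h/√(8m_nE_n).
E_1 = 2.43×10^4 eV = 3.893×10^-15 J, so L = 1·6.626×10^-34/√(8·1.675×10^-27·3.893×10^-15) = 9.17×10^-14 m = 91.7 fm.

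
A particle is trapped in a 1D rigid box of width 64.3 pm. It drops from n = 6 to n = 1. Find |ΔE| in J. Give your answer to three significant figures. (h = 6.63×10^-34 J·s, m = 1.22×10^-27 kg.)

|ΔE| = 3.81×10^-19 J

E_1 = h²/(8mL²) = 1.089×10^-20 J.
|ΔE| = |6² − 1²|·E_1 = 35·1.089×10^-20 J = 3.81×10^-19 J.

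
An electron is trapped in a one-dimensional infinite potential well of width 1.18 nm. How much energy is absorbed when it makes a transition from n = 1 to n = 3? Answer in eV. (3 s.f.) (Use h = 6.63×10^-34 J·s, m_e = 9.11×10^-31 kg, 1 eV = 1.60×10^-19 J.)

E_1 = h²/(8m_eL²) = 4.332×10^-20 J.
|ΔE| = |1² − 3²|·E_1 = 8·4.332×10^-20 J = 3.466×10^-19 J = 2.17 eV.

|ΔE| = 2.17 eV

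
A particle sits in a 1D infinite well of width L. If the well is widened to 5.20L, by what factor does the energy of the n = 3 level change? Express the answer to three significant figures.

E_n ∝ 1/L², so the energy scales by 1/5.20² = 0.0370.

0.0370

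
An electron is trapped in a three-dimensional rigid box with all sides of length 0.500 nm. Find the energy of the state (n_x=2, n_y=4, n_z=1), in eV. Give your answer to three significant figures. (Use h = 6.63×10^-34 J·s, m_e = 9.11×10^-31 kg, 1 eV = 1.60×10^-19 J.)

For a 3D rectangular well E = (h²/8m_e)·Σ n_i²/L_i² = (6.63×10^-34)²/(8·9.11×10^-31) · [2²/(0.500 nm)² + 4²/(0.500 nm)² + 1²/(0.500 nm)²].
Evaluating gives E = 5.066×10^-18 J = 31.7 eV.

E = 31.7 eV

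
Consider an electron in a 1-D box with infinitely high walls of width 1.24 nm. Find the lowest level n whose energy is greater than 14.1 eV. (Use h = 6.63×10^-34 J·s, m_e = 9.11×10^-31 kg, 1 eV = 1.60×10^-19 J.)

n = 8

E_1 = h²/(8m_eL²) = 3.923×10^-20 J = 0.2452 eV.
Need n² > 14.1/0.2452 = 57.50, i.e. n > 7.583.
The smallest integer satisfying this is n = 8.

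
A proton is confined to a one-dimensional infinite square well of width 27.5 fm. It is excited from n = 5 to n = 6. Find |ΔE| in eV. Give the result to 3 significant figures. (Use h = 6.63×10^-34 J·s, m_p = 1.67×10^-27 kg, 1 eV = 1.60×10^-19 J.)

|ΔE| = 2.99×10^6 eV

E_1 = h²/(8m_pL²) = 4.351×10^-14 J.
|ΔE| = |5² − 6²|·E_1 = 11·4.351×10^-14 J = 4.786×10^-13 J = 2.99×10^6 eV.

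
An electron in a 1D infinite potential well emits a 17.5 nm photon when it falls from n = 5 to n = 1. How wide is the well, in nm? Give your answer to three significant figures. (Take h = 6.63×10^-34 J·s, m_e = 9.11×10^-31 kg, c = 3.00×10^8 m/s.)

L = 0.357 nm

The photon carries ΔE = hc/λ = 6.63×10^-34·3.00×10^8/1.75×10^-8 m = 1.137×10^-17 J.
Since ΔE = (5² − 1²)E_1, E_1 = 4.737×10^-19 J, and L = h/√(8m_eE_1) = 3.57×10^-10 m = 0.357 nm.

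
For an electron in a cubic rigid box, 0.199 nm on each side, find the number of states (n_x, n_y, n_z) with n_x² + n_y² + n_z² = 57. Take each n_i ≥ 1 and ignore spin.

The level has n_x² + n_y² + n_z² = 57. The ordered positive-integer solutions are (2, 2, 7), (2, 7, 2), (4, 4, 5), (4, 5, 4), (5, 4, 4), (7, 2, 2).
That gives 6 states.

degeneracy = 6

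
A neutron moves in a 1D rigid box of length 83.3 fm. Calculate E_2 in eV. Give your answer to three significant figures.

E_2 = 1.18×10^5 eV

For an infinite well E_n = n²h²/(8m_nL²), so E_1 = h²/(8m_nL²) = (6.626×10^-34)²/(8·1.675×10^-27·(8.33×10^-14 m)²) = 4.722×10^-15 J.
Then E_2 = 2²·E_1 = 4·4.722×10^-15 J = 1.889×10^-14 J.
Converting, E_2 = 1.889×10^-14 J / (1.602×10^-19 J/eV) = 1.18×10^5 eV.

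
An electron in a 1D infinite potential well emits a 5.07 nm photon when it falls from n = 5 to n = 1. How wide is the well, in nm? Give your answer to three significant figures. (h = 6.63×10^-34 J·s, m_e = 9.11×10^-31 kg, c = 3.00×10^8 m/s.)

The photon carries ΔE = hc/λ = 6.63×10^-34·3.00×10^8/5.07×10^-9 m = 3.923×10^-17 J.
Since ΔE = (5² − 1²)E_1, E_1 = 1.635×10^-18 J, and L = h/√(8m_eE_1) = 1.92×10^-10 m = 0.192 nm.

L = 0.192 nm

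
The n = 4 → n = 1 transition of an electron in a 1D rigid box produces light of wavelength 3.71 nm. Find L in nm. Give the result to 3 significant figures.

The photon carries ΔE = hc/λ = 6.626×10^-34·2.998×10^8/3.71×10^-9 m = 5.354×10^-17 J.
Since ΔE = (4² − 1²)E_1, E_1 = 3.569×10^-18 J, and L = h/√(8m_eE_1) = 1.30×10^-10 m = 0.130 nm.

L = 0.130 nm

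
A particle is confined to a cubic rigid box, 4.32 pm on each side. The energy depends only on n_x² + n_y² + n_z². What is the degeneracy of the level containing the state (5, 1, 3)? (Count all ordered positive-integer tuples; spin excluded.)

degeneracy = 6

The level has n_x² + n_y² + n_z² = 35. The ordered positive-integer solutions are (1, 3, 5), (1, 5, 3), (3, 1, 5), (3, 5, 1), (5, 1, 3), (5, 3, 1).
That gives 6 states.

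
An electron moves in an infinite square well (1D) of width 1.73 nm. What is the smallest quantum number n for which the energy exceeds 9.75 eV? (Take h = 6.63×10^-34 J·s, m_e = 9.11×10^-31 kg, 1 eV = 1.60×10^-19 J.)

n = 9

E_1 = h²/(8m_eL²) = 2.015×10^-20 J = 0.1259 eV.
Need n² > 9.75/0.1259 = 77.44, i.e. n > 8.800.
The smallest integer satisfying this is n = 9.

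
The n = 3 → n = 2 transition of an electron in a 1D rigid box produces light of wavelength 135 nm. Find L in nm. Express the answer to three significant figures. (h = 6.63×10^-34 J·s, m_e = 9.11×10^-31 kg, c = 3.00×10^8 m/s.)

L = 0.452 nm

The photon carries ΔE = hc/λ = 6.63×10^-34·3.00×10^8/1.35×10^-7 m = 1.473×10^-18 J.
Since ΔE = (3² − 2²)E_1, E_1 = 2.946×10^-19 J, and L = h/√(8m_eE_1) = 4.52×10^-10 m = 0.452 nm.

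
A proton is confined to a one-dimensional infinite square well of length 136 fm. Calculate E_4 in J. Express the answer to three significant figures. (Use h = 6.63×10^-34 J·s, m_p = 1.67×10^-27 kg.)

For an infinite well E_n = n²h²/(8m_pL²), so E_1 = h²/(8m_pL²) = (6.63×10^-34)²/(8·1.67×10^-27·(1.36×10^-13 m)²) = 1.779×10^-15 J.
Then E_4 = 4²·E_1 = 16·1.779×10^-15 J = 2.85×10^-14 J.

E_4 = 2.85×10^-14 J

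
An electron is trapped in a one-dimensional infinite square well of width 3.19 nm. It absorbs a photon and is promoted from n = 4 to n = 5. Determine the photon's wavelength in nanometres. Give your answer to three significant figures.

λ = 3.73×10^3 nm

E_1 = h²/(8m_eL²) = 5.921×10^-21 J, so ΔE = (5² − 4²)E_1 = 5.329×10^-20 J.
λ = hc/ΔE = (6.626×10^-34·2.998×10^8)/5.329×10^-20 = 3.73×10^-6 m = 3.73×10^3 nm.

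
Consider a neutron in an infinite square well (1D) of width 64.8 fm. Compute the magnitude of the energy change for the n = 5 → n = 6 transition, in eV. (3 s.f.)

E_1 = h²/(8m_nL²) = 7.803×10^-15 J.
|ΔE| = |5² − 6²|·E_1 = 11·7.803×10^-15 J = 8.583×10^-14 J = 5.36×10^5 eV.

|ΔE| = 5.36×10^5 eV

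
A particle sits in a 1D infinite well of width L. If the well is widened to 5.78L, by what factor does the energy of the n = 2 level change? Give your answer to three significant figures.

E_n ∝ 1/L², so the energy scales by 1/5.78² = 0.0299.

0.0299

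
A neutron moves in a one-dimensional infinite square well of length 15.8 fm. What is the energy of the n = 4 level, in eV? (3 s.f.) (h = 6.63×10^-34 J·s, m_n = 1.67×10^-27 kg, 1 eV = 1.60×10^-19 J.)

E_4 = 1.32×10^7 eV

For an infinite well E_n = n²h²/(8m_nL²), so E_1 = h²/(8m_nL²) = (6.63×10^-34)²/(8·1.67×10^-27·(1.58×10^-14 m)²) = 1.318×10^-13 J.
Then E_4 = 4²·E_1 = 16·1.318×10^-13 J = 2.109×10^-12 J.
Converting, E_4 = 2.109×10^-12 J / (1.60×10^-19 J/eV) = 1.32×10^7 eV.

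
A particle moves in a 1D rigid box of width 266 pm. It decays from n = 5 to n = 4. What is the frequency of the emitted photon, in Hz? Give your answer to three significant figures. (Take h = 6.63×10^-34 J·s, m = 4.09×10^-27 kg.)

f = 2.58×10^12 Hz

E_1 = h²/(8mL²) = 1.899×10^-22 J and ΔE = (5² − 4²)E_1 = 1.709×10^-21 J.
f = ΔE/h = 1.709×10^-21/6.63×10^-34 = 2.58×10^12 Hz.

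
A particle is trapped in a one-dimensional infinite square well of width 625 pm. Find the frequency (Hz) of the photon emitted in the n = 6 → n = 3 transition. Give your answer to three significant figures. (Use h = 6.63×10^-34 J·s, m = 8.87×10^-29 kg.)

f = 6.46×10^13 Hz

E_1 = h²/(8mL²) = 1.586×10^-21 J and ΔE = (6² − 3²)E_1 = 4.282×10^-20 J.
f = ΔE/h = 4.282×10^-20/6.63×10^-34 = 6.46×10^13 Hz.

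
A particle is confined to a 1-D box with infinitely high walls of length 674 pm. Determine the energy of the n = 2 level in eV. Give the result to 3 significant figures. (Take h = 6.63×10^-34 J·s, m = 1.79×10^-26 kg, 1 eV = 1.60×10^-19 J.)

For an infinite well E_n = n²h²/(8mL²), so E_1 = h²/(8mL²) = (6.63×10^-34)²/(8·1.79×10^-26·(6.74×10^-10 m)²) = 6.757×10^-24 J.
Then E_2 = 2²·E_1 = 4·6.757×10^-24 J = 2.703×10^-23 J.
Converting, E_2 = 2.703×10^-23 J / (1.60×10^-19 J/eV) = 1.69×10^-4 eV.

E_2 = 1.69×10^-4 eV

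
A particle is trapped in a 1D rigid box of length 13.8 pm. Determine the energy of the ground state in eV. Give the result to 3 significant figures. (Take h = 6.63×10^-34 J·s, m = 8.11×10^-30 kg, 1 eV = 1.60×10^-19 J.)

For an infinite well E_n = n²h²/(8mL²), so E_1 = h²/(8mL²) = (6.63×10^-34)²/(8·8.11×10^-30·(1.38×10^-11 m)²) = 3.558×10^-17 J.
Converting, E_1 = 3.558×10^-17 J / (1.60×10^-19 J/eV) = 222 eV.

E_1 = 222 eV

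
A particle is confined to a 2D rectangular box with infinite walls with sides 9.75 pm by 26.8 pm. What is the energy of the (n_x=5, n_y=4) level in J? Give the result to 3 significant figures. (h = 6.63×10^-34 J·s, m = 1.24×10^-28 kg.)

For a 2D rectangular well E = (h²/8m)·Σ n_i²/L_i² = (6.63×10^-34)²/(8·1.24×10^-28) · [5²/(9.75 pm)² + 4²/(26.8 pm)²].
Evaluating gives E = 1.26×10^-16 J.

E = 1.26×10^-16 J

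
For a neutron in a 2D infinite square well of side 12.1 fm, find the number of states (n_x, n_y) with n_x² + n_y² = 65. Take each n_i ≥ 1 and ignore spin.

The level has n_x² + n_y² = 65. The ordered positive-integer solutions are (1, 8), (4, 7), (7, 4), (8, 1).
That gives 4 states.

degeneracy = 4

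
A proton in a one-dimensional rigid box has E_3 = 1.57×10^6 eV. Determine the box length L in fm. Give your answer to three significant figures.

From E_n = n²h²/(8m_pL²), L = n·h/√(8m_pE_n).
E_3 = 1.57×10^6 eV = 2.515×10^-13 J, so L = 3·6.626×10^-34/√(8·1.673×10^-27·2.515×10^-13) = 3.43×10^-14 m = 34.3 fm.

L = 34.3 fm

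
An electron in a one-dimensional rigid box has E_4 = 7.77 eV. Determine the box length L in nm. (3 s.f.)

L = 0.880 nm

From E_n = n²h²/(8m_eL²), L = n·h/√(8m_eE_n).
E_4 = 7.77 eV = 1.245×10^-18 J, so L = 4·6.626×10^-34/√(8·9.109×10^-31·1.245×10^-18) = 8.80×10^-10 m = 0.880 nm.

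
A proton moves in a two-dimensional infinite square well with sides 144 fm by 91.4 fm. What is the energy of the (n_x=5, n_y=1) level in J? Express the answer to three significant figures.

E = 4.35×10^-14 J

For a 2D rectangular well E = (h²/8m_p)·Σ n_i²/L_i² = (6.626×10^-34)²/(8·1.673×10^-27) · [5²/(144 fm)² + 1²/(91.4 fm)²].
Evaluating gives E = 4.35×10^-14 J.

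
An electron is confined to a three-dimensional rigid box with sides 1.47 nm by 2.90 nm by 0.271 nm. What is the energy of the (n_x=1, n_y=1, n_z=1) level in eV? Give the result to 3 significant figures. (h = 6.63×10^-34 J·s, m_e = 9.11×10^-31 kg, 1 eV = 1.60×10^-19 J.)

For a 3D rectangular well E = (h²/8m_e)·Σ n_i²/L_i² = (6.63×10^-34)²/(8·9.11×10^-31) · [1²/(1.47 nm)² + 1²/(2.90 nm)² + 1²/(0.271 nm)²].
Evaluating gives E = 8.563×10^-19 J = 5.35 eV.

E = 5.35 eV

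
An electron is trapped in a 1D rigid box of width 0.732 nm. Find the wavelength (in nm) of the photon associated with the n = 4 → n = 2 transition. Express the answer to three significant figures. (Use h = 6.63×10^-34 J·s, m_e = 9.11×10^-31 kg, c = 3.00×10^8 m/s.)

λ = 147 nm

E_1 = h²/(8m_eL²) = 1.126×10^-19 J, so ΔE = (4² − 2²)E_1 = 1.351×10^-18 J.
λ = hc/ΔE = (6.63×10^-34·3.00×10^8)/1.351×10^-18 = 1.47×10^-7 m = 147 nm.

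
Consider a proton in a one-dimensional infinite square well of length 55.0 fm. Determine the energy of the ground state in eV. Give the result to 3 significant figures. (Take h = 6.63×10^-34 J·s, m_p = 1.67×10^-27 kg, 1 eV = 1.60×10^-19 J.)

For an infinite well E_n = n²h²/(8m_pL²), so E_1 = h²/(8m_pL²) = (6.63×10^-34)²/(8·1.67×10^-27·(5.50×10^-14 m)²) = 1.088×10^-14 J.
Converting, E_1 = 1.088×10^-14 J / (1.60×10^-19 J/eV) = 6.80×10^4 eV.

E_1 = 6.80×10^4 eV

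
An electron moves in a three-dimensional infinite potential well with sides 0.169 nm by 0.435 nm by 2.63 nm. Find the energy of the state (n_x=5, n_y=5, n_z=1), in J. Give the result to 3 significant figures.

E = 6.07×10^-17 J

For a 3D rectangular well E = (h²/8m_e)·Σ n_i²/L_i² = (6.626×10^-34)²/(8·9.109×10^-31) · [5²/(0.169 nm)² + 5²/(0.435 nm)² + 1²/(2.63 nm)²].
Evaluating gives E = 6.07×10^-17 J.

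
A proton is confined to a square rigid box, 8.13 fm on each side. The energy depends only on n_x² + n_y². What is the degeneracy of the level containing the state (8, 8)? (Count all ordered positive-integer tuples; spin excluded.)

degeneracy = 1

The level has n_x² + n_y² = 128. The ordered positive-integer solutions are (8, 8).
That gives 1 state.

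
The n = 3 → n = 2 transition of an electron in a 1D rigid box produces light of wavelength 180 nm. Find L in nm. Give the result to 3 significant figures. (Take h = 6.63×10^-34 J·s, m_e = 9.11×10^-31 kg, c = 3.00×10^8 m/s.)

The photon carries ΔE = hc/λ = 6.63×10^-34·3.00×10^8/1.80×10^-7 m = 1.105×10^-18 J.
Since ΔE = (3² − 2²)E_1, E_1 = 2.210×10^-19 J, and L = h/√(8m_eE_1) = 5.22×10^-10 m = 0.522 nm.

L = 0.522 nm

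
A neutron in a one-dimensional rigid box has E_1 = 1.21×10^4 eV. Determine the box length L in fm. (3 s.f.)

From E_n = n²h²/(8m_nL²), L = n·h/√(8m_nE_n).
E_1 = 1.21×10^4 eV = 1.938×10^-15 J, so L = 1·6.626×10^-34/√(8·1.675×10^-27·1.938×10^-15) = 1.30×10^-13 m = 130 fm.

L = 130 fm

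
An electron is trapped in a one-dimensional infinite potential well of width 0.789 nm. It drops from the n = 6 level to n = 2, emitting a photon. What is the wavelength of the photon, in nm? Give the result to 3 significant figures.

E_1 = h²/(8m_eL²) = 9.678×10^-20 J, so ΔE = (6² − 2²)E_1 = 3.097×10^-18 J.
λ = hc/ΔE = (6.626×10^-34·2.998×10^8)/3.097×10^-18 = 6.41×10^-8 m = 64.1 nm.

λ = 64.1 nm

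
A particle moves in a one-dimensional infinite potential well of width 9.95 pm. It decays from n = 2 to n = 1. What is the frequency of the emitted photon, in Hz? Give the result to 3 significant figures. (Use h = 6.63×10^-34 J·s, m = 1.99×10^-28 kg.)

f = 1.26×10^16 Hz

E_1 = h²/(8mL²) = 2.789×10^-18 J and ΔE = (2² − 1²)E_1 = 8.367×10^-18 J.
f = ΔE/h = 8.367×10^-18/6.63×10^-34 = 1.26×10^16 Hz.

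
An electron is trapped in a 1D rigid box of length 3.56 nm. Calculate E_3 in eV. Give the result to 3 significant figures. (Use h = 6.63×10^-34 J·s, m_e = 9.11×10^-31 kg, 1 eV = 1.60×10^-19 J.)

For an infinite well E_n = n²h²/(8m_eL²), so E_1 = h²/(8m_eL²) = (6.63×10^-34)²/(8·9.11×10^-31·(3.56×10^-9 m)²) = 4.759×10^-21 J.
Then E_3 = 3²·E_1 = 9·4.759×10^-21 J = 4.283×10^-20 J.
Converting, E_3 = 4.283×10^-20 J / (1.60×10^-19 J/eV) = 0.268 eV.

E_3 = 0.268 eV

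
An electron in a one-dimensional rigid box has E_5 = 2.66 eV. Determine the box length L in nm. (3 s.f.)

L = 1.88 nm

From E_n = n²h²/(8m_eL²), L = n·h/√(8m_eE_n).
E_5 = 2.66 eV = 4.261×10^-19 J, so L = 5·6.626×10^-34/√(8·9.109×10^-31·4.261×10^-19) = 1.88×10^-9 m = 1.88 nm.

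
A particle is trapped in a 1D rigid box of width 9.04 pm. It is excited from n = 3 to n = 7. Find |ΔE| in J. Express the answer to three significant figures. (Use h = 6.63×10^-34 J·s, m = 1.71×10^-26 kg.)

E_1 = h²/(8mL²) = 3.932×10^-20 J.
|ΔE| = |3² − 7²|·E_1 = 40·3.932×10^-20 J = 1.57×10^-18 J.

|ΔE| = 1.57×10^-18 J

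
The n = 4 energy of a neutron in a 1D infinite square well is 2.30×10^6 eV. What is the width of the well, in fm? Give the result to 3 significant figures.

From E_n = n²h²/(8m_nL²), L = n·h/√(8m_nE_n).
E_4 = 2.30×10^6 eV = 3.685×10^-13 J, so L = 4·6.626×10^-34/√(8·1.675×10^-27·3.685×10^-13) = 3.77×10^-14 m = 37.7 fm.

L = 37.7 fm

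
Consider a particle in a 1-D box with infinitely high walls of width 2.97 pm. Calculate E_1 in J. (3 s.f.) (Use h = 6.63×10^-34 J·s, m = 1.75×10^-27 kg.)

E_1 = 3.56×10^-18 J

For an infinite well E_n = n²h²/(8mL²), so E_1 = h²/(8mL²) = (6.63×10^-34)²/(8·1.75×10^-27·(2.97×10^-12 m)²) = 3.559×10^-18 J.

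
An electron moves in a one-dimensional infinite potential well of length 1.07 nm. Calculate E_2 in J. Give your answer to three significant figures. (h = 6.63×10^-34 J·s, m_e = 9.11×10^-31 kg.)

For an infinite well E_n = n²h²/(8m_eL²), so E_1 = h²/(8m_eL²) = (6.63×10^-34)²/(8·9.11×10^-31·(1.07×10^-9 m)²) = 5.268×10^-20 J.
Then E_2 = 2²·E_1 = 4·5.268×10^-20 J = 2.11×10^-19 J.

E_2 = 2.11×10^-19 J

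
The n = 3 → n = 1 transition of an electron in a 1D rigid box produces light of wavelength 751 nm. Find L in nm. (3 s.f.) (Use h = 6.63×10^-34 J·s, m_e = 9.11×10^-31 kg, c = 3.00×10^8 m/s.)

L = 1.35 nm

The photon carries ΔE = hc/λ = 6.63×10^-34·3.00×10^8/7.51×10^-7 m = 2.648×10^-19 J.
Since ΔE = (3² − 1²)E_1, E_1 = 3.310×10^-20 J, and L = h/√(8m_eE_1) = 1.35×10^-9 m = 1.35 nm.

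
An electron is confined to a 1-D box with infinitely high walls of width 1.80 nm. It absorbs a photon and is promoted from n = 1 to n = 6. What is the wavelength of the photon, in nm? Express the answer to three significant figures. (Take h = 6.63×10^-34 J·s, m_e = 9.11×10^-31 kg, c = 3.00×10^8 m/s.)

E_1 = h²/(8m_eL²) = 1.862×10^-20 J, so ΔE = (6² − 1²)E_1 = 6.517×10^-19 J.
λ = hc/ΔE = (6.63×10^-34·3.00×10^8)/6.517×10^-19 = 3.05×10^-7 m = 305 nm.

λ = 305 nm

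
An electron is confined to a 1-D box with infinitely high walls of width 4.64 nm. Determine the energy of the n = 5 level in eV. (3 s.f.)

For an infinite well E_n = n²h²/(8m_eL²), so E_1 = h²/(8m_eL²) = (6.626×10^-34)²/(8·9.109×10^-31·(4.64×10^-9 m)²) = 2.798×10^-21 J.
Then E_5 = 5²·E_1 = 25·2.798×10^-21 J = 6.995×10^-20 J.
Converting, E_5 = 6.995×10^-20 J / (1.602×10^-19 J/eV) = 0.437 eV.

E_5 = 0.437 eV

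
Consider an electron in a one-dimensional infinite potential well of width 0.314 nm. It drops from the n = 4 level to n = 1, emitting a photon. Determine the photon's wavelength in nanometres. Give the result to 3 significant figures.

λ = 21.7 nm

E_1 = h²/(8m_eL²) = 6.111×10^-19 J, so ΔE = (4² − 1²)E_1 = 9.166×10^-18 J.
λ = hc/ΔE = (6.626×10^-34·2.998×10^8)/9.166×10^-18 = 2.17×10^-8 m = 21.7 nm.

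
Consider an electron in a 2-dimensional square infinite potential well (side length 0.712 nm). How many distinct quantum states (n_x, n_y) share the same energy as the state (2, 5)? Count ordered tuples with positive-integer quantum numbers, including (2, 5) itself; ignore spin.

The level has n_x² + n_y² = 29. The ordered positive-integer solutions are (2, 5), (5, 2).
That gives 2 states.

degeneracy = 2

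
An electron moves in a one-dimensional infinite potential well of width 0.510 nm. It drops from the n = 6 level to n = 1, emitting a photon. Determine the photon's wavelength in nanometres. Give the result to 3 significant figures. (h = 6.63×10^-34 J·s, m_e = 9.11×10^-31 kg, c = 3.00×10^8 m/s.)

λ = 24.5 nm

E_1 = h²/(8m_eL²) = 2.319×10^-19 J, so ΔE = (6² − 1²)E_1 = 8.116×10^-18 J.
λ = hc/ΔE = (6.63×10^-34·3.00×10^8)/8.116×10^-18 = 2.45×10^-8 m = 24.5 nm.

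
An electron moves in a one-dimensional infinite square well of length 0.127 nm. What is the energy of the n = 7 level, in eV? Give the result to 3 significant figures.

For an infinite well E_n = n²h²/(8m_eL²), so E_1 = h²/(8m_eL²) = (6.626×10^-34)²/(8·9.109×10^-31·(1.27×10^-10 m)²) = 3.735×10^-18 J.
Then E_7 = 7²·E_1 = 49·3.735×10^-18 J = 1.830×10^-16 J.
Converting, E_7 = 1.830×10^-16 J / (1.602×10^-19 J/eV) = 1.14×10^3 eV.

E_7 = 1.14×10^3 eV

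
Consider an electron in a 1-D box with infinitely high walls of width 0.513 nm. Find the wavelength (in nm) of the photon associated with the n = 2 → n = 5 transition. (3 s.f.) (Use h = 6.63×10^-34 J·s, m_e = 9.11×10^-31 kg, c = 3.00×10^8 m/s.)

E_1 = h²/(8m_eL²) = 2.292×10^-19 J, so ΔE = (5² − 2²)E_1 = 4.813×10^-18 J.
λ = hc/ΔE = (6.63×10^-34·3.00×10^8)/4.813×10^-18 = 4.13×10^-8 m = 41.3 nm.

λ = 41.3 nm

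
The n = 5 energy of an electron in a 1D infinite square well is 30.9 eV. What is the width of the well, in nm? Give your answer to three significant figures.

From E_n = n²h²/(8m_eL²), L = n·h/√(8m_eE_n).
E_5 = 30.9 eV = 4.950×10^-18 J, so L = 5·6.626×10^-34/√(8·9.109×10^-31·4.950×10^-18) = 5.52×10^-10 m = 0.552 nm.

L = 0.552 nm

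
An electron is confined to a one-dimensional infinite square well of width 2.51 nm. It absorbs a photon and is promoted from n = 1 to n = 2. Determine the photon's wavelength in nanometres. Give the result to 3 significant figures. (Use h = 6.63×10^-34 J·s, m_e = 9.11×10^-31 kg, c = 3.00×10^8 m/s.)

λ = 6.93×10^3 nm

E_1 = h²/(8m_eL²) = 9.574×10^-21 J, so ΔE = (2² − 1²)E_1 = 2.872×10^-20 J.
λ = hc/ΔE = (6.63×10^-34·3.00×10^8)/2.872×10^-20 = 6.93×10^-6 m = 6.93×10^3 nm.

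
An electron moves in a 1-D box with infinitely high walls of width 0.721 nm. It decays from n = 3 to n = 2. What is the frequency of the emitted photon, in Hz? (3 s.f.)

f = 8.75×10^14 Hz

E_1 = h²/(8m_eL²) = 1.159×10^-19 J and ΔE = (3² − 2²)E_1 = 5.795×10^-19 J.
f = ΔE/h = 5.795×10^-19/6.626×10^-34 = 8.75×10^14 Hz.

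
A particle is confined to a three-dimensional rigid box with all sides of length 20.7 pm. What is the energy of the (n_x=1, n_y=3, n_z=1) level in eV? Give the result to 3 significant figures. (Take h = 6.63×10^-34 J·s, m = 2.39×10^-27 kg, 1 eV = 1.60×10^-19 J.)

E = 3.69 eV

For a 3D rectangular well E = (h²/8m)·Σ n_i²/L_i² = (6.63×10^-34)²/(8·2.39×10^-27) · [1²/(20.7 pm)² + 3²/(20.7 pm)² + 1²/(20.7 pm)²].
Evaluating gives E = 5.902×10^-19 J = 3.69 eV.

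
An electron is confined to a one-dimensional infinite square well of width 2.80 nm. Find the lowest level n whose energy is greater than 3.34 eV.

E_1 = h²/(8m_eL²) = 7.685×10^-21 J = 0.04797 eV.
Need n² > 3.34/0.04797 = 69.63, i.e. n > 8.344.
The smallest integer satisfying this is n = 9.

n = 9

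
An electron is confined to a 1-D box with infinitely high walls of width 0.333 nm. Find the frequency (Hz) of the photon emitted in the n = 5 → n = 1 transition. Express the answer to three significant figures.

E_1 = h²/(8m_eL²) = 5.433×10^-19 J and ΔE = (5² − 1²)E_1 = 1.304×10^-17 J.
f = ΔE/h = 1.304×10^-17/6.626×10^-34 = 1.97×10^16 Hz.

f = 1.97×10^16 Hz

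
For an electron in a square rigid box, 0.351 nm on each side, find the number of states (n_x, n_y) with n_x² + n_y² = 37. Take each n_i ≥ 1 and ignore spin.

degeneracy = 2

The level has n_x² + n_y² = 37. The ordered positive-integer solutions are (1, 6), (6, 1).
That gives 2 states.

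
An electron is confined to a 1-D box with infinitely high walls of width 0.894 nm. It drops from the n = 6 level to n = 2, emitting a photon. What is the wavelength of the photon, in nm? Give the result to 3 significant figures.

E_1 = h²/(8m_eL²) = 7.538×10^-20 J, so ΔE = (6² − 2²)E_1 = 2.412×10^-18 J.
λ = hc/ΔE = (6.626×10^-34·2.998×10^8)/2.412×10^-18 = 8.24×10^-8 m = 82.4 nm.

λ = 82.4 nm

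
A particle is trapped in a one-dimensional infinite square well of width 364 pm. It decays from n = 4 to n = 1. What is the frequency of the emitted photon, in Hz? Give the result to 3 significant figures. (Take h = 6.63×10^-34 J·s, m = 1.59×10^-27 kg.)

E_1 = h²/(8mL²) = 2.608×10^-22 J and ΔE = (4² − 1²)E_1 = 3.912×10^-21 J.
f = ΔE/h = 3.912×10^-21/6.63×10^-34 = 5.90×10^12 Hz.

f = 5.90×10^12 Hz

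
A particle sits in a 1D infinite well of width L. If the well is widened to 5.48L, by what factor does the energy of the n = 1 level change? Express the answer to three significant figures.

0.0333

E_n ∝ 1/L², so the energy scales by 1/5.48² = 0.0333.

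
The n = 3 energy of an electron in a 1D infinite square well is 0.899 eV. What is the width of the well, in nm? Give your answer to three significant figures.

From E_n = n²h²/(8m_eL²), L = n·h/√(8m_eE_n).
E_3 = 0.899 eV = 1.440×10^-19 J, so L = 3·6.626×10^-34/√(8·9.109×10^-31·1.440×10^-19) = 1.94×10^-9 m = 1.94 nm.

L = 1.94 nm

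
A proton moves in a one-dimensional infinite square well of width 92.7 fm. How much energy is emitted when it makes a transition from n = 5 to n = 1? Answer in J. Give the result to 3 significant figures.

|ΔE| = 9.16×10^-14 J

E_1 = h²/(8m_pL²) = 3.817×10^-15 J.
|ΔE| = |5² − 1²|·E_1 = 24·3.817×10^-15 J = 9.16×10^-14 J.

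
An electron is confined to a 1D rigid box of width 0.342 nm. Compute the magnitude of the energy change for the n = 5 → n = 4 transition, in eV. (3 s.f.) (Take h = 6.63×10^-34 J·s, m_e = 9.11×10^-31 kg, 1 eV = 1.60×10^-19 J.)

E_1 = h²/(8m_eL²) = 5.157×10^-19 J.
|ΔE| = |5² − 4²|·E_1 = 9·5.157×10^-19 J = 4.641×10^-18 J = 29.0 eV.

|ΔE| = 29.0 eV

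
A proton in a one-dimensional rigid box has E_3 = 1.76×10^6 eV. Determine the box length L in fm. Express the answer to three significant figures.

From E_n = n²h²/(8m_pL²), L = n·h/√(8m_pE_n).
E_3 = 1.76×10^6 eV = 2.820×10^-13 J, so L = 3·6.626×10^-34/√(8·1.673×10^-27·2.820×10^-13) = 3.24×10^-14 m = 32.4 fm.

L = 32.4 fm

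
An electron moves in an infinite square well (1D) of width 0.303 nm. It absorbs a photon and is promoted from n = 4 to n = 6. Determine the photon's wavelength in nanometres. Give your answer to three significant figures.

E_1 = h²/(8m_eL²) = 6.562×10^-19 J, so ΔE = (6² − 4²)E_1 = 1.312×10^-17 J.
λ = hc/ΔE = (6.626×10^-34·2.998×10^8)/1.312×10^-17 = 1.51×10^-8 m = 15.1 nm.

λ = 15.1 nm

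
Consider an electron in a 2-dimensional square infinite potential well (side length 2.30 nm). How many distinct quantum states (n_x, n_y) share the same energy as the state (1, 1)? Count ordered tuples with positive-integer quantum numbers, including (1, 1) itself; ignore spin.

degeneracy = 1

The level has n_x² + n_y² = 2. The ordered positive-integer solutions are (1, 1).
That gives 1 state.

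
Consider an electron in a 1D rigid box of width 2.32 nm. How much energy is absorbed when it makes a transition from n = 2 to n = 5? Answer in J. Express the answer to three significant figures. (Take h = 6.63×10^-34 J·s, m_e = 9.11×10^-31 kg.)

E_1 = h²/(8m_eL²) = 1.121×10^-20 J.
|ΔE| = |2² − 5²|·E_1 = 21·1.121×10^-20 J = 2.35×10^-19 J.

|ΔE| = 2.35×10^-19 J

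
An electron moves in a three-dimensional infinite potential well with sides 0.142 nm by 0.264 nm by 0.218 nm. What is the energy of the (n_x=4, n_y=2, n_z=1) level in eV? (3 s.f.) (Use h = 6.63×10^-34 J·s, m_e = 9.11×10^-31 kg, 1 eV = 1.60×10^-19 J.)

E = 329 eV

For a 3D rectangular well E = (h²/8m_e)·Σ n_i²/L_i² = (6.63×10^-34)²/(8·9.11×10^-31) · [4²/(0.142 nm)² + 2²/(0.264 nm)² + 1²/(0.218 nm)²].
Evaluating gives E = 5.259×10^-17 J = 329 eV.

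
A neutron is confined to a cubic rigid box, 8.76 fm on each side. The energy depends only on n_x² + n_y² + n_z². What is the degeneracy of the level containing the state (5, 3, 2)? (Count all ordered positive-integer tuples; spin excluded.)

The level has n_x² + n_y² + n_z² = 38. The ordered positive-integer solutions are (1, 1, 6), (1, 6, 1), (2, 3, 5), (2, 5, 3), (3, 2, 5), (3, 5, 2), (5, 2, 3), (5, 3, 2), (6, 1, 1).
That gives 9 states.

degeneracy = 9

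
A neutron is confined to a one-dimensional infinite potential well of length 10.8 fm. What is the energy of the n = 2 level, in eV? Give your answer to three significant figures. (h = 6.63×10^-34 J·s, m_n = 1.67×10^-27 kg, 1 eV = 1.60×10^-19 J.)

E_2 = 7.05×10^6 eV

For an infinite well E_n = n²h²/(8m_nL²), so E_1 = h²/(8m_nL²) = (6.63×10^-34)²/(8·1.67×10^-27·(1.08×10^-14 m)²) = 2.821×10^-13 J.
Then E_2 = 2²·E_1 = 4·2.821×10^-13 J = 1.128×10^-12 J.
Converting, E_2 = 1.128×10^-12 J / (1.60×10^-19 J/eV) = 7.05×10^6 eV.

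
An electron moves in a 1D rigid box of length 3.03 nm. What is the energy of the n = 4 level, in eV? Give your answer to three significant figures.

For an infinite well E_n = n²h²/(8m_eL²), so E_1 = h²/(8m_eL²) = (6.626×10^-34)²/(8·9.109×10^-31·(3.03×10^-9 m)²) = 6.562×10^-21 J.
Then E_4 = 4²·E_1 = 16·6.562×10^-21 J = 1.050×10^-19 J.
Converting, E_4 = 1.050×10^-19 J / (1.602×10^-19 J/eV) = 0.655 eV.

E_4 = 0.655 eV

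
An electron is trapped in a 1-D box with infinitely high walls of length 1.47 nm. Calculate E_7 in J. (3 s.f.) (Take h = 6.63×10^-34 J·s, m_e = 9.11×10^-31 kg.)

For an infinite well E_n = n²h²/(8m_eL²), so E_1 = h²/(8m_eL²) = (6.63×10^-34)²/(8·9.11×10^-31·(1.47×10^-9 m)²) = 2.791×10^-20 J.
Then E_7 = 7²·E_1 = 49·2.791×10^-20 J = 1.37×10^-18 J.

E_7 = 1.37×10^-18 J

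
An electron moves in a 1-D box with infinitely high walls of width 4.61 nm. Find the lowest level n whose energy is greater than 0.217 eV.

E_1 = h²/(8m_eL²) = 2.835×10^-21 J = 0.01770 eV.
Need n² > 0.217/0.01770 = 12.26, i.e. n > 3.501.
The smallest integer satisfying this is n = 4.

n = 4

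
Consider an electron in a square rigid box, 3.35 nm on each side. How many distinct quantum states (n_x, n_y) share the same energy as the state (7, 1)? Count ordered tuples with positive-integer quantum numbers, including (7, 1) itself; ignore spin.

degeneracy = 3

The level has n_x² + n_y² = 50. The ordered positive-integer solutions are (1, 7), (5, 5), (7, 1).
That gives 3 states.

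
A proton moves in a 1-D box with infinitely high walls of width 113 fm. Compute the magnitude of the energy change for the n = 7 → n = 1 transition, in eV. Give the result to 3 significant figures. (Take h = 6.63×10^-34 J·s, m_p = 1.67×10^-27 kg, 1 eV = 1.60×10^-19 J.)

|ΔE| = 7.73×10^5 eV

E_1 = h²/(8m_pL²) = 2.577×10^-15 J.
|ΔE| = |7² − 1²|·E_1 = 48·2.577×10^-15 J = 1.237×10^-13 J = 7.73×10^5 eV.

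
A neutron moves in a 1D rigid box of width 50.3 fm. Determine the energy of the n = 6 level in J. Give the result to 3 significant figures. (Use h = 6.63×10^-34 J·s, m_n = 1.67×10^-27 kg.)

E_6 = 4.68×10^-13 J

For an infinite well E_n = n²h²/(8m_nL²), so E_1 = h²/(8m_nL²) = (6.63×10^-34)²/(8·1.67×10^-27·(5.03×10^-14 m)²) = 1.300×10^-14 J.
Then E_6 = 6²·E_1 = 36·1.300×10^-14 J = 4.68×10^-13 J.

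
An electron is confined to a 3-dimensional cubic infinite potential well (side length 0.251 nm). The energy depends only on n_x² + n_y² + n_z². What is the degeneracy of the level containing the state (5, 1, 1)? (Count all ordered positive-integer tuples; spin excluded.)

The level has n_x² + n_y² + n_z² = 27. The ordered positive-integer solutions are (1, 1, 5), (1, 5, 1), (3, 3, 3), (5, 1, 1).
That gives 4 states.

degeneracy = 4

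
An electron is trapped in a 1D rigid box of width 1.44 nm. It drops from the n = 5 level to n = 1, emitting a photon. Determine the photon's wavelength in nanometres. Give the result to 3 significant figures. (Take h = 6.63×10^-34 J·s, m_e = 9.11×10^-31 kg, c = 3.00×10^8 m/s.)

E_1 = h²/(8m_eL²) = 2.909×10^-20 J, so ΔE = (5² − 1²)E_1 = 6.982×10^-19 J.
λ = hc/ΔE = (6.63×10^-34·3.00×10^8)/6.982×10^-19 = 2.85×10^-7 m = 285 nm.

λ = 285 nm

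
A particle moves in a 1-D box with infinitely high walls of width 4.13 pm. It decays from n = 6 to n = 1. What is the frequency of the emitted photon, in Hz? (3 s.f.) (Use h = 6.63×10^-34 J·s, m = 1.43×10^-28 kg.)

E_1 = h²/(8mL²) = 2.253×10^-17 J and ΔE = (6² − 1²)E_1 = 7.885×10^-16 J.
f = ΔE/h = 7.885×10^-16/6.63×10^-34 = 1.19×10^18 Hz.

f = 1.19×10^18 Hz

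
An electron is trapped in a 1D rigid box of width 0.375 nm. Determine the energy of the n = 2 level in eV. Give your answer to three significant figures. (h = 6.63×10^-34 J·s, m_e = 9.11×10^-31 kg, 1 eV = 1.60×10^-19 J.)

For an infinite well E_n = n²h²/(8m_eL²), so E_1 = h²/(8m_eL²) = (6.63×10^-34)²/(8·9.11×10^-31·(3.75×10^-10 m)²) = 4.289×10^-19 J.
Then E_2 = 2²·E_1 = 4·4.289×10^-19 J = 1.716×10^-18 J.
Converting, E_2 = 1.716×10^-18 J / (1.60×10^-19 J/eV) = 10.7 eV.

E_2 = 10.7 eV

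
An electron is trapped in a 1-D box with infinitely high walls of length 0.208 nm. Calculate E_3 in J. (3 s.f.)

For an infinite well E_n = n²h²/(8m_eL²), so E_1 = h²/(8m_eL²) = (6.626×10^-34)²/(8·9.109×10^-31·(2.08×10^-10 m)²) = 1.393×10^-18 J.
Then E_3 = 3²·E_1 = 9·1.393×10^-18 J = 1.25×10^-17 J.

E_3 = 1.25×10^-17 J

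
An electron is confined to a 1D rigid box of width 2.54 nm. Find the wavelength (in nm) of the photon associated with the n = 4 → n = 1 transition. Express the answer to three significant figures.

λ = 1.42×10^3 nm

E_1 = h²/(8m_eL²) = 9.338×10^-21 J, so ΔE = (4² − 1²)E_1 = 1.401×10^-19 J.
λ = hc/ΔE = (6.626×10^-34·2.998×10^8)/1.401×10^-19 = 1.42×10^-6 m = 1.42×10^3 nm.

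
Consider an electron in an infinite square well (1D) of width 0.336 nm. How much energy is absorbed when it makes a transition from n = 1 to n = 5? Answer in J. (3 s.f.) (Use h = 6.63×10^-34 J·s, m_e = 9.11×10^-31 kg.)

|ΔE| = 1.28×10^-17 J

E_1 = h²/(8m_eL²) = 5.342×10^-19 J.
|ΔE| = |1² − 5²|·E_1 = 24·5.342×10^-19 J = 1.28×10^-17 J.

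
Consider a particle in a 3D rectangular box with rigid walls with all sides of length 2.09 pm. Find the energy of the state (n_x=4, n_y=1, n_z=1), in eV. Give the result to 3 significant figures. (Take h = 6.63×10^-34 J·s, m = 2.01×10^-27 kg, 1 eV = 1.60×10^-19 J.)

E = 704 eV

For a 3D rectangular well E = (h²/8m)·Σ n_i²/L_i² = (6.63×10^-34)²/(8·2.01×10^-27) · [4²/(2.09 pm)² + 1²/(2.09 pm)² + 1²/(2.09 pm)²].
Evaluating gives E = 1.126×10^-16 J = 704 eV.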